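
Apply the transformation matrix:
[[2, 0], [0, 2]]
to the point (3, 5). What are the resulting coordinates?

Matrix multiplication:
[[2, 0], [0, 2]] × [3, 5]ᵀ
= [(2)(3) + (0)(5), (0)(3) + (2)(5)]ᵀ
= [6, 10]ᵀ
Result: (6, 10)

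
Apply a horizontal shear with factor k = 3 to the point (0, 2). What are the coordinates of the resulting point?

Shear matrix for horizontal shear with factor k = 3:
[[1, 3], [0, 1]]
Result: (0, 2) → (6, 2)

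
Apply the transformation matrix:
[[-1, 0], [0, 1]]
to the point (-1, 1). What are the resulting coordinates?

Matrix multiplication:
[[-1, 0], [0, 1]] × [-1, 1]ᵀ
= [(-1)(-1) + (0)(1), (0)(-1) + (1)(1)]ᵀ
= [1, 1]ᵀ
Result: (1, 1)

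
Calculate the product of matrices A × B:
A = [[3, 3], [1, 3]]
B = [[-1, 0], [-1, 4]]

Matrix multiplication:
C[0][0] = 3×-1 + 3×-1 = -6
C[0][1] = 3×0 + 3×4 = 12
C[1][0] = 1×-1 + 3×-1 = -4
C[1][1] = 1×0 + 3×4 = 12
Result: [[-6, 12], [-4, 12]]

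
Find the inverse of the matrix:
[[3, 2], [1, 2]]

For [[a,b],[c,d]], inverse = (1/det)·[[d,-b],[-c,a]]
det = (3)(2) - (2)(1) = 6 - 2 = 4
Inverse = (1/4)·[[2, -2], [-1, 3]]
= [[1/2, -1/2], [-1/4, 3/4]]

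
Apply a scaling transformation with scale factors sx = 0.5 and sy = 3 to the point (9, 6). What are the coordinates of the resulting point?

Scaling matrix:
[[0.50, 0], [0, 3]]
Result: (9 × 0.5, 6 × 3) = (4.5, 18)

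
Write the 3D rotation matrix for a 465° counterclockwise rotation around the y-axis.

Rotation matrix for counterclockwise 465° around y-axis:
cos(465°) = -0.2588, sin(465°) = 0.9659
Result: [[-0.2588, 0, 0.9659], [0, 1, 0], [-0.9659, 0, -0.2588]]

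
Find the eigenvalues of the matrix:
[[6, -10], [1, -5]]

Characteristic equation: det(A - λI) = 0
λ² - (trace)λ + (det) = 0
trace = 6 + -5 = 1, det = (6)(-5) - (-10)(1) = -20
λ² - (1)λ + (-20) = 0
λ = (1 ± √((1)² - 4·(-20))) / 2 = (1 ± √81) / 2
Solving: λ = -4, 5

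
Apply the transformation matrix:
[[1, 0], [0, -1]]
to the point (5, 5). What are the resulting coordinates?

Matrix multiplication:
[[1, 0], [0, -1]] × [5, 5]ᵀ
= [(1)(5) + (0)(5), (0)(5) + (-1)(5)]ᵀ
= [5, -5]ᵀ
Result: (5, -5)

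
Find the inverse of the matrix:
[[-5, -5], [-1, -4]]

For [[a,b],[c,d]], inverse = (1/det)·[[d,-b],[-c,a]]
det = (-5)(-4) - (-5)(-1) = 20 - 5 = 15
Inverse = (1/15)·[[-4, 5], [1, -5]]
= [[-4/15, 1/3], [1/15, -1/3]]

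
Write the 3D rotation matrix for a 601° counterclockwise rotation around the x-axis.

Rotation matrix for counterclockwise 601° around x-axis:
cos(601°) = -0.4848, sin(601°) = -0.8746
Result: [[1, 0, 0], [0, -0.4848, 0.8746], [0, -0.8746, -0.4848]]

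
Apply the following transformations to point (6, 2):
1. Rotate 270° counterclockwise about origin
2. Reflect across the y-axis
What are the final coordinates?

Step 1: Rotate 270° → (2, -6)
Step 2: Reflect across y-axis → (-2, -6)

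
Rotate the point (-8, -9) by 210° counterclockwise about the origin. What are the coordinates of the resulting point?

Rotation matrix for 210°: [[cos 210°, -sin 210°], [sin 210°, cos 210°]] ≈ [[-0.866025, 0.500000], [-0.500000, -0.866025]]
[[-0.866025, 0.500000], [-0.500000, -0.866025]] × [-8, -9]ᵀ ≈ [2.4282, 11.7942]ᵀ
Result: (2.4282, 11.7942)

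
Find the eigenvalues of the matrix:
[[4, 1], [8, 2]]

Characteristic equation: det(A - λI) = 0
λ² - (trace)λ + (det) = 0
trace = 4 + 2 = 6, det = (4)(2) - (1)(8) = 0
λ² - (6)λ + (0) = 0
λ = (6 ± √((6)² - 4·(0))) / 2 = (6 ± √36) / 2
Solving: λ = 0, 6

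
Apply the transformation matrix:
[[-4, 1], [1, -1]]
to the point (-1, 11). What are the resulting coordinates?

Matrix multiplication:
[[-4, 1], [1, -1]] × [-1, 11]ᵀ
= [(-4)(-1) + (1)(11), (1)(-1) + (-1)(11)]ᵀ
= [15, -12]ᵀ
Result: (15, -12)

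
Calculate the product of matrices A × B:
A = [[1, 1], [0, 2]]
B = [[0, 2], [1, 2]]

Matrix multiplication:
C[0][0] = 1×0 + 1×1 = 1
C[0][1] = 1×2 + 1×2 = 4
C[1][0] = 0×0 + 2×1 = 2
C[1][1] = 0×2 + 2×2 = 4
Result: [[1, 4], [2, 4]]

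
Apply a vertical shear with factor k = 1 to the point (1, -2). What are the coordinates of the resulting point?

Shear matrix for vertical shear with factor k = 1:
[[1, 0], [1, 1]]
Result: (1, -2) → (1, -1)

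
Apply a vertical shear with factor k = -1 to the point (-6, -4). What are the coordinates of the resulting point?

Shear matrix for vertical shear with factor k = -1:
[[1, 0], [-1, 1]]
Result: (-6, -4) → (-6, 2)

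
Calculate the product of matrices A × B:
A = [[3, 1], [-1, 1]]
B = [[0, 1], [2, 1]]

Matrix multiplication:
C[0][0] = 3×0 + 1×2 = 2
C[0][1] = 3×1 + 1×1 = 4
C[1][0] = -1×0 + 1×2 = 2
C[1][1] = -1×1 + 1×1 = 0
Result: [[2, 4], [2, 0]]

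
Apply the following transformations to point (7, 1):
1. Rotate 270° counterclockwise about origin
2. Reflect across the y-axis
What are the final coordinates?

Step 1: Rotate 270° → (1, -7)
Step 2: Reflect across y-axis → (-1, -7)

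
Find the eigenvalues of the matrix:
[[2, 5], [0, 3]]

Characteristic equation: det(A - λI) = 0
λ² - (trace)λ + (det) = 0
trace = 2 + 3 = 5, det = (2)(3) - (5)(0) = 6
λ² - (5)λ + (6) = 0
λ = (5 ± √((5)² - 4·(6))) / 2 = (5 ± √1) / 2
Solving: λ = 2, 3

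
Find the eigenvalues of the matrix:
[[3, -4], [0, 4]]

Characteristic equation: det(A - λI) = 0
λ² - (trace)λ + (det) = 0
trace = 3 + 4 = 7, det = (3)(4) - (-4)(0) = 12
λ² - (7)λ + (12) = 0
λ = (7 ± √((7)² - 4·(12))) / 2 = (7 ± √1) / 2
Solving: λ = 3, 4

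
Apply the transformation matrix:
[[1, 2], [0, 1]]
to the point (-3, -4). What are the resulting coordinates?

Matrix multiplication:
[[1, 2], [0, 1]] × [-3, -4]ᵀ
= [(1)(-3) + (2)(-4), (0)(-3) + (1)(-4)]ᵀ
= [-11, -4]ᵀ
Result: (-11, -4)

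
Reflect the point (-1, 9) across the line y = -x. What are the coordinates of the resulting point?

Reflection across line y = -x: (-1, 9) → (-9, 1)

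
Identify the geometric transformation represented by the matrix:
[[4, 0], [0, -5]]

This matrix represents: non-uniform scaling by sx = 4, sy = -5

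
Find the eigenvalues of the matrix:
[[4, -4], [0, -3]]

Characteristic equation: det(A - λI) = 0
λ² - (trace)λ + (det) = 0
trace = 4 + -3 = 1, det = (4)(-3) - (-4)(0) = -12
λ² - (1)λ + (-12) = 0
λ = (1 ± √((1)² - 4·(-12))) / 2 = (1 ± √49) / 2
Solving: λ = -3, 4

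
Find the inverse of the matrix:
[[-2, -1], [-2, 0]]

For [[a,b],[c,d]], inverse = (1/det)·[[d,-b],[-c,a]]
det = (-2)(0) - (-1)(-2) = 0 - 2 = -2
Inverse = (1/-2)·[[0, 1], [2, -2]]
= [[0, -1/2], [-1, 1]]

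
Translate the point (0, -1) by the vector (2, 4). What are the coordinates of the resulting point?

Translation by (2, 4) (homogeneous matrix [[1, 0, 2], [0, 1, 4], [0, 0, 1]]):
x' = 0 + 2 = 2
y' = -1 + 4 = 3
Result: (2, 3)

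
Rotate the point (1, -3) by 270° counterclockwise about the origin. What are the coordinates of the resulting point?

Rotation matrix for 270°: [[cos 270°, -sin 270°], [sin 270°, cos 270°]] = [[0, 1], [-1, 0]]
[[0, 1], [-1, 0]] × [1, -3]ᵀ = [-3, -1]ᵀ
Result: (-3, -1)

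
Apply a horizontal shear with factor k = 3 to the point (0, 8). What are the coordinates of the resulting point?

Shear matrix for horizontal shear with factor k = 3:
[[1, 3], [0, 1]]
Result: (0, 8) → (24, 8)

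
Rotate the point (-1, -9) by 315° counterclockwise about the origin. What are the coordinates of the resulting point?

Rotation matrix for 315°: [[cos 315°, -sin 315°], [sin 315°, cos 315°]] ≈ [[0.707107, 0.707107], [-0.707107, 0.707107]]
[[0.707107, 0.707107], [-0.707107, 0.707107]] × [-1, -9]ᵀ ≈ [-7.0711, -5.6569]ᵀ
Result: (-7.0711, -5.6569)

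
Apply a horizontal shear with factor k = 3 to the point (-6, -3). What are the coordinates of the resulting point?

Shear matrix for horizontal shear with factor k = 3:
[[1, 3], [0, 1]]
Result: (-6, -3) → (-15, -3)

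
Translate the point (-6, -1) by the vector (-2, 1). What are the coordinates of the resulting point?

Translation by (-2, 1) (homogeneous matrix [[1, 0, -2], [0, 1, 1], [0, 0, 1]]):
x' = -6 + -2 = -8
y' = -1 + 1 = 0
Result: (-8, 0)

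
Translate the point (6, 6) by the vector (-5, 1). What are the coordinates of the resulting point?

Translation by (-5, 1) (homogeneous matrix [[1, 0, -5], [0, 1, 1], [0, 0, 1]]):
x' = 6 + -5 = 1
y' = 6 + 1 = 7
Result: (1, 7)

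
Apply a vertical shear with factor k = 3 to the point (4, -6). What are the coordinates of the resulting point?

Shear matrix for vertical shear with factor k = 3:
[[1, 0], [3, 1]]
Result: (4, -6) → (4, 6)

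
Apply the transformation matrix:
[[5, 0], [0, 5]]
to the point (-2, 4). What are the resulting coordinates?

Matrix multiplication:
[[5, 0], [0, 5]] × [-2, 4]ᵀ
= [(5)(-2) + (0)(4), (0)(-2) + (5)(4)]ᵀ
= [-10, 20]ᵀ
Result: (-10, 20)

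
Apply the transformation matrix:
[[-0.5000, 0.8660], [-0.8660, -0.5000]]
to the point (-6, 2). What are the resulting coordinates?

Matrix multiplication:
[[-0.5000, 0.8660], [-0.8660, -0.5000]] × [-6, 2]ᵀ
= [(-0.5000)(-6) + (0.8660)(2), (-0.8660)(-6) + (-0.5000)(2)]ᵀ
= [4.7320, 4.1960]ᵀ
Result: (4.7320, 4.1960)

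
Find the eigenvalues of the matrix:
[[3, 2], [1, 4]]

Characteristic equation: det(A - λI) = 0
λ² - (trace)λ + (det) = 0
trace = 3 + 4 = 7, det = (3)(4) - (2)(1) = 10
λ² - (7)λ + (10) = 0
λ = (7 ± √((7)² - 4·(10))) / 2 = (7 ± √9) / 2
Solving: λ = 2, 5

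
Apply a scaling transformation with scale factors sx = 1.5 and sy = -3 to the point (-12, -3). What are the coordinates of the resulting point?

Scaling matrix:
[[1.50, 0], [0, -3]]
Result: (-12 × 1.5, -3 × -3) = (-18, 9)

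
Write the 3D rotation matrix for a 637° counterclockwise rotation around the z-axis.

Rotation matrix for counterclockwise 637° around z-axis:
cos(637°) = 0.1219, sin(637°) = -0.9925
Result: [[0.1219, 0.9925, 0], [-0.9925, 0.1219, 0], [0, 0, 1]]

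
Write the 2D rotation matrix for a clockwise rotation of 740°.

Rotation matrix formula: [[cos θ, -sin θ], [sin θ, cos θ]]
A clockwise rotation by 740° is equivalent to a counterclockwise rotation by -740°.
For θ = -740°:
cos(-740°) = 0.9397
sin(-740°) = -0.3420
Result: [[0.9397, 0.3420], [-0.3420, 0.9397]]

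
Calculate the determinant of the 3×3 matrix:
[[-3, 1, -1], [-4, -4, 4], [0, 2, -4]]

Expansion along first row:
det = -3·det([[-4,4],[2,-4]]) - 1·det([[-4,4],[0,-4]]) + -1·det([[-4,-4],[0,2]])
    = -3·(-4·-4 - 4·2) - 1·(-4·-4 - 4·0) + -1·(-4·2 - -4·0)
    = -3·8 - 1·16 + -1·-8
    = -24 + -16 + 8 = -32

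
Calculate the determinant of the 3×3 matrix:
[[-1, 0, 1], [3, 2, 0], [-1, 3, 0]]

Expansion along first row:
det = -1·det([[2,0],[3,0]]) - 0·det([[3,0],[-1,0]]) + 1·det([[3,2],[-1,3]])
    = -1·(2·0 - 0·3) - 0·(3·0 - 0·-1) + 1·(3·3 - 2·-1)
    = -1·0 - 0·0 + 1·11
    = 0 + 0 + 11 = 11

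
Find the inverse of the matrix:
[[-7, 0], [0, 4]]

For [[a,b],[c,d]], inverse = (1/det)·[[d,-b],[-c,a]]
det = (-7)(4) - (0)(0) = -28 - 0 = -28
Inverse = (1/-28)·[[4, 0], [0, -7]]
= [[-1/7, 0], [0, 1/4]]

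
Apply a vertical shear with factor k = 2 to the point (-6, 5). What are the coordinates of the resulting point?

Shear matrix for vertical shear with factor k = 2:
[[1, 0], [2, 1]]
Result: (-6, 5) → (-6, -7)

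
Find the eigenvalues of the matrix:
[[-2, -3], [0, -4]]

Characteristic equation: det(A - λI) = 0
λ² - (trace)λ + (det) = 0
trace = -2 + -4 = -6, det = (-2)(-4) - (-3)(0) = 8
λ² - (-6)λ + (8) = 0
λ = (-6 ± √((-6)² - 4·(8))) / 2 = (-6 ± √4) / 2
Solving: λ = -4, -2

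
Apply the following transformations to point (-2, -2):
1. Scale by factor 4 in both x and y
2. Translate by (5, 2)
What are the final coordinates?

Step 1: Scale (-2, -2) by 4 → (-8, -8)
Step 2: Translate by (5, 2) → (-3, -6)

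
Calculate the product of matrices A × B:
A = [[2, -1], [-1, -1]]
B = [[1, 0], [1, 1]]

Matrix multiplication:
C[0][0] = 2×1 + -1×1 = 1
C[0][1] = 2×0 + -1×1 = -1
C[1][0] = -1×1 + -1×1 = -2
C[1][1] = -1×0 + -1×1 = -1
Result: [[1, -1], [-2, -1]]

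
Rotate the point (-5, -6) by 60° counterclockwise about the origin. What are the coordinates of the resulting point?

Rotation matrix for 60°: [[cos 60°, -sin 60°], [sin 60°, cos 60°]] ≈ [[0.500000, -0.866025], [0.866025, 0.500000]]
[[0.500000, -0.866025], [0.866025, 0.500000]] × [-5, -6]ᵀ ≈ [2.6962, -7.3301]ᵀ
Result: (2.6962, -7.3301)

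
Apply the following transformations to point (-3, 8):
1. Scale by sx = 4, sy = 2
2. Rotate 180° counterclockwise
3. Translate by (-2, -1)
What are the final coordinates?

Step 1: Scale → (-12, 16)
Step 2: Rotate 180° → (12, -16)
Step 3: Translate → (10, -17)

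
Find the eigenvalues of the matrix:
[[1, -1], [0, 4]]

Characteristic equation: det(A - λI) = 0
λ² - (trace)λ + (det) = 0
trace = 1 + 4 = 5, det = (1)(4) - (-1)(0) = 4
λ² - (5)λ + (4) = 0
λ = (5 ± √((5)² - 4·(4))) / 2 = (5 ± √9) / 2
Solving: λ = 1, 4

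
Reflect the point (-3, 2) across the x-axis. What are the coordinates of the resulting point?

Reflection across x-axis: (-3, 2) → (-3, -2)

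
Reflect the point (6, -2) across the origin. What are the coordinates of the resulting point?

Reflection across origin: (6, -2) → (-6, 2)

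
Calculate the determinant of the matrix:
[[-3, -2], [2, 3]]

For a 2×2 matrix [[a, b], [c, d]], det = ad - bc
det = (-3)(3) - (-2)(2) = -9 - -4 = -5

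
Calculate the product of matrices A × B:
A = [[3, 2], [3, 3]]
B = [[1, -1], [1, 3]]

Matrix multiplication:
C[0][0] = 3×1 + 2×1 = 5
C[0][1] = 3×-1 + 2×3 = 3
C[1][0] = 3×1 + 3×1 = 6
C[1][1] = 3×-1 + 3×3 = 6
Result: [[5, 3], [6, 6]]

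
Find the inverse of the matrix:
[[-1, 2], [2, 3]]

For [[a,b],[c,d]], inverse = (1/det)·[[d,-b],[-c,a]]
det = (-1)(3) - (2)(2) = -3 - 4 = -7
Inverse = (1/-7)·[[3, -2], [-2, -1]]
= [[-3/7, 2/7], [2/7, 1/7]]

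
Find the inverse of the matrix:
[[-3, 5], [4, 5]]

For [[a,b],[c,d]], inverse = (1/det)·[[d,-b],[-c,a]]
det = (-3)(5) - (5)(4) = -15 - 20 = -35
Inverse = (1/-35)·[[5, -5], [-4, -3]]
= [[-1/7, 1/7], [4/35, 3/35]]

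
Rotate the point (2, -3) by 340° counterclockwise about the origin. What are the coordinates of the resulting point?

Rotation matrix for 340°: [[cos 340°, -sin 340°], [sin 340°, cos 340°]] ≈ [[0.939693, 0.342020], [-0.342020, 0.939693]]
[[0.939693, 0.342020], [-0.342020, 0.939693]] × [2, -3]ᵀ ≈ [0.8533, -3.5031]ᵀ
Result: (0.8533, -3.5031)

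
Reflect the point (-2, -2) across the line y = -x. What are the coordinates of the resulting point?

Reflection across line y = -x: (-2, -2) → (2, 2)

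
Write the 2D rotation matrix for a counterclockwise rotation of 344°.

Rotation matrix formula: [[cos θ, -sin θ], [sin θ, cos θ]]
For θ = 344°:
cos(344°) = 0.9613
sin(344°) = -0.2756
Result: [[0.9613, 0.2756], [-0.2756, 0.9613]]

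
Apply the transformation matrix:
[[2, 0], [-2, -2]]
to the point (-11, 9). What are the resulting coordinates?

Matrix multiplication:
[[2, 0], [-2, -2]] × [-11, 9]ᵀ
= [(2)(-11) + (0)(9), (-2)(-11) + (-2)(9)]ᵀ
= [-22, 4]ᵀ
Result: (-22, 4)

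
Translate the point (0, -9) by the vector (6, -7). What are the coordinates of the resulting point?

Translation by (6, -7) (homogeneous matrix [[1, 0, 6], [0, 1, -7], [0, 0, 1]]):
x' = 0 + 6 = 6
y' = -9 + -7 = -16
Result: (6, -16)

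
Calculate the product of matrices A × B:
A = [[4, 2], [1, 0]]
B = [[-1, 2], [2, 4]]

Matrix multiplication:
C[0][0] = 4×-1 + 2×2 = 0
C[0][1] = 4×2 + 2×4 = 16
C[1][0] = 1×-1 + 0×2 = -1
C[1][1] = 1×2 + 0×4 = 2
Result: [[0, 16], [-1, 2]]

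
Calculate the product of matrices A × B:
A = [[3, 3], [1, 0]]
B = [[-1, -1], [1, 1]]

Matrix multiplication:
C[0][0] = 3×-1 + 3×1 = 0
C[0][1] = 3×-1 + 3×1 = 0
C[1][0] = 1×-1 + 0×1 = -1
C[1][1] = 1×-1 + 0×1 = -1
Result: [[0, 0], [-1, -1]]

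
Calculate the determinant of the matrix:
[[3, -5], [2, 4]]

For a 2×2 matrix [[a, b], [c, d]], det = ad - bc
det = (3)(4) - (-5)(2) = 12 - -10 = 22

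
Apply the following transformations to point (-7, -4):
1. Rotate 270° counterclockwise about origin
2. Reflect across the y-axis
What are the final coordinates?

Step 1: Rotate 270° → (-4, 7)
Step 2: Reflect across y-axis → (4, 7)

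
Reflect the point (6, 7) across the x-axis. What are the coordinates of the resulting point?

Reflection across x-axis: (6, 7) → (6, -7)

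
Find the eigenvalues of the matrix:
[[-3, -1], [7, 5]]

Characteristic equation: det(A - λI) = 0
λ² - (trace)λ + (det) = 0
trace = -3 + 5 = 2, det = (-3)(5) - (-1)(7) = -8
λ² - (2)λ + (-8) = 0
λ = (2 ± √((2)² - 4·(-8))) / 2 = (2 ± √36) / 2
Solving: λ = -2, 4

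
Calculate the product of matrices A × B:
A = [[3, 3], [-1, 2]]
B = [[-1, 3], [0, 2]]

Matrix multiplication:
C[0][0] = 3×-1 + 3×0 = -3
C[0][1] = 3×3 + 3×2 = 15
C[1][0] = -1×-1 + 2×0 = 1
C[1][1] = -1×3 + 2×2 = 1
Result: [[-3, 15], [1, 1]]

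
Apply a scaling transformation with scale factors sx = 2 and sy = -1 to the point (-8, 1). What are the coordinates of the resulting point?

Scaling matrix:
[[2, 0], [0, -1]]
Result: (-8 × 2, 1 × -1) = (-16, -1)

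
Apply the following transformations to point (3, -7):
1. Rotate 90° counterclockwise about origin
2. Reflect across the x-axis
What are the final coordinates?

Step 1: Rotate 90° → (7, 3)
Step 2: Reflect across x-axis → (7, -3)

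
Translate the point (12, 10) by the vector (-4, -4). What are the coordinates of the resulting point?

Translation by (-4, -4) (homogeneous matrix [[1, 0, -4], [0, 1, -4], [0, 0, 1]]):
x' = 12 + -4 = 8
y' = 10 + -4 = 6
Result: (8, 6)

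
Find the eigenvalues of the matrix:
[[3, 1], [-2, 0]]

Characteristic equation: det(A - λI) = 0
λ² - (trace)λ + (det) = 0
trace = 3 + 0 = 3, det = (3)(0) - (1)(-2) = 2
λ² - (3)λ + (2) = 0
λ = (3 ± √((3)² - 4·(2))) / 2 = (3 ± √1) / 2
Solving: λ = 1, 2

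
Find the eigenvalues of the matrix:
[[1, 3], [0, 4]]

Characteristic equation: det(A - λI) = 0
λ² - (trace)λ + (det) = 0
trace = 1 + 4 = 5, det = (1)(4) - (3)(0) = 4
λ² - (5)λ + (4) = 0
λ = (5 ± √((5)² - 4·(4))) / 2 = (5 ± √9) / 2
Solving: λ = 1, 4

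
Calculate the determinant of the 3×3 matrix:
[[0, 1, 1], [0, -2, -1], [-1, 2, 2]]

Expansion along first row:
det = 0·det([[-2,-1],[2,2]]) - 1·det([[0,-1],[-1,2]]) + 1·det([[0,-2],[-1,2]])
    = 0·(-2·2 - -1·2) - 1·(0·2 - -1·-1) + 1·(0·2 - -2·-1)
    = 0·-2 - 1·-1 + 1·-2
    = 0 + 1 + -2 = -1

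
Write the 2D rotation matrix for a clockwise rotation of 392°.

Rotation matrix formula: [[cos θ, -sin θ], [sin θ, cos θ]]
A clockwise rotation by 392° is equivalent to a counterclockwise rotation by -392°.
For θ = -392°:
cos(-392°) = 0.8480
sin(-392°) = -0.5299
Result: [[0.8480, 0.5299], [-0.5299, 0.8480]]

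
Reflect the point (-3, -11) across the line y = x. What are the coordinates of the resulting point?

Reflection across line y = x: (-3, -11) → (-11, -3)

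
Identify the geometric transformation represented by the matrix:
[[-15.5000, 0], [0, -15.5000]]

This matrix represents: uniform scaling by factor -15.5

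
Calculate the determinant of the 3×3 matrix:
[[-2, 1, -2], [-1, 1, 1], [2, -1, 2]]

Expansion along first row:
det = -2·det([[1,1],[-1,2]]) - 1·det([[-1,1],[2,2]]) + -2·det([[-1,1],[2,-1]])
    = -2·(1·2 - 1·-1) - 1·(-1·2 - 1·2) + -2·(-1·-1 - 1·2)
    = -2·3 - 1·-4 + -2·-1
    = -6 + 4 + 2 = 0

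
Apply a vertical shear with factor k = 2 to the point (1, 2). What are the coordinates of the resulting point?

Shear matrix for vertical shear with factor k = 2:
[[1, 0], [2, 1]]
Result: (1, 2) → (1, 4)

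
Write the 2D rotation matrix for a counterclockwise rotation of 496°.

Rotation matrix formula: [[cos θ, -sin θ], [sin θ, cos θ]]
For θ = 496°:
cos(496°) = -0.7193
sin(496°) = 0.6947
Result: [[-0.7193, -0.6947], [0.6947, -0.7193]]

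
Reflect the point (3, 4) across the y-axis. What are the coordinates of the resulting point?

Reflection across y-axis: (3, 4) → (-3, 4)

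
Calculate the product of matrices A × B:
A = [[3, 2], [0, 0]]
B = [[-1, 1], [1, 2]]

Matrix multiplication:
C[0][0] = 3×-1 + 2×1 = -1
C[0][1] = 3×1 + 2×2 = 7
C[1][0] = 0×-1 + 0×1 = 0
C[1][1] = 0×1 + 0×2 = 0
Result: [[-1, 7], [0, 0]]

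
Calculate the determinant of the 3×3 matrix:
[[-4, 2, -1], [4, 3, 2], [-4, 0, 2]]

Expansion along first row:
det = -4·det([[3,2],[0,2]]) - 2·det([[4,2],[-4,2]]) + -1·det([[4,3],[-4,0]])
    = -4·(3·2 - 2·0) - 2·(4·2 - 2·-4) + -1·(4·0 - 3·-4)
    = -4·6 - 2·16 + -1·12
    = -24 + -32 + -12 = -68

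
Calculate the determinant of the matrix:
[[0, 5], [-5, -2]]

For a 2×2 matrix [[a, b], [c, d]], det = ad - bc
det = (0)(-2) - (5)(-5) = 0 - -25 = 25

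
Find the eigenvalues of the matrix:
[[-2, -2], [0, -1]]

Characteristic equation: det(A - λI) = 0
λ² - (trace)λ + (det) = 0
trace = -2 + -1 = -3, det = (-2)(-1) - (-2)(0) = 2
λ² - (-3)λ + (2) = 0
λ = (-3 ± √((-3)² - 4·(2))) / 2 = (-3 ± √1) / 2
Solving: λ = -2, -1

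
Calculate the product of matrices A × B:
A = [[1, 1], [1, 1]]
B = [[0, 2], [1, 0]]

Matrix multiplication:
C[0][0] = 1×0 + 1×1 = 1
C[0][1] = 1×2 + 1×0 = 2
C[1][0] = 1×0 + 1×1 = 1
C[1][1] = 1×2 + 1×0 = 2
Result: [[1, 2], [1, 2]]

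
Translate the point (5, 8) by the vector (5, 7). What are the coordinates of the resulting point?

Translation by (5, 7) (homogeneous matrix [[1, 0, 5], [0, 1, 7], [0, 0, 1]]):
x' = 5 + 5 = 10
y' = 8 + 7 = 15
Result: (10, 15)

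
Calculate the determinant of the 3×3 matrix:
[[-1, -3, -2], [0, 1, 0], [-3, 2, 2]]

Expansion along first row:
det = -1·det([[1,0],[2,2]]) - -3·det([[0,0],[-3,2]]) + -2·det([[0,1],[-3,2]])
    = -1·(1·2 - 0·2) - -3·(0·2 - 0·-3) + -2·(0·2 - 1·-3)
    = -1·2 - -3·0 + -2·3
    = -2 + 0 + -6 = -8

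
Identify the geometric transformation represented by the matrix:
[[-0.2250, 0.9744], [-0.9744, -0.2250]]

This matrix represents: rotation by 257° counterclockwise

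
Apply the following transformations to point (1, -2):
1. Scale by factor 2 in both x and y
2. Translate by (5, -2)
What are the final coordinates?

Step 1: Scale (1, -2) by 2 → (2, -4)
Step 2: Translate by (5, -2) → (7, -6)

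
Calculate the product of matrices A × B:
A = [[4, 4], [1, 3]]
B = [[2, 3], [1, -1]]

Matrix multiplication:
C[0][0] = 4×2 + 4×1 = 12
C[0][1] = 4×3 + 4×-1 = 8
C[1][0] = 1×2 + 3×1 = 5
C[1][1] = 1×3 + 3×-1 = 0
Result: [[12, 8], [5, 0]]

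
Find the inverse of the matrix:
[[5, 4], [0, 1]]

For [[a,b],[c,d]], inverse = (1/det)·[[d,-b],[-c,a]]
det = (5)(1) - (4)(0) = 5 - 0 = 5
Inverse = (1/5)·[[1, -4], [0, 5]]
= [[1/5, -4/5], [0, 1]]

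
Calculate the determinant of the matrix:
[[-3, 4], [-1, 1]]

For a 2×2 matrix [[a, b], [c, d]], det = ad - bc
det = (-3)(1) - (4)(-1) = -3 - -4 = 1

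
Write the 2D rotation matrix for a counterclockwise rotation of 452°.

Rotation matrix formula: [[cos θ, -sin θ], [sin θ, cos θ]]
For θ = 452°:
cos(452°) = -0.0349
sin(452°) = 0.9994
Result: [[-0.0349, -0.9994], [0.9994, -0.0349]]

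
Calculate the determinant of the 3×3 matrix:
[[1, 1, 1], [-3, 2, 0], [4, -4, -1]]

Expansion along first row:
det = 1·det([[2,0],[-4,-1]]) - 1·det([[-3,0],[4,-1]]) + 1·det([[-3,2],[4,-4]])
    = 1·(2·-1 - 0·-4) - 1·(-3·-1 - 0·4) + 1·(-3·-4 - 2·4)
    = 1·-2 - 1·3 + 1·4
    = -2 + -3 + 4 = -1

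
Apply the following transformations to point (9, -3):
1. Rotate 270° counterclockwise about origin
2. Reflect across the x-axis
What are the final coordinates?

Step 1: Rotate 270° → (-3, -9)
Step 2: Reflect across x-axis → (-3, 9)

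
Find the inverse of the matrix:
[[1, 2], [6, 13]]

For [[a,b],[c,d]], inverse = (1/det)·[[d,-b],[-c,a]]
det = (1)(13) - (2)(6) = 13 - 12 = 1
Inverse = [[13, -2], [-6, 1]]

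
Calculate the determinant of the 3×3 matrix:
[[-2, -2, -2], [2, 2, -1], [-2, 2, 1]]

Expansion along first row:
det = -2·det([[2,-1],[2,1]]) - -2·det([[2,-1],[-2,1]]) + -2·det([[2,2],[-2,2]])
    = -2·(2·1 - -1·2) - -2·(2·1 - -1·-2) + -2·(2·2 - 2·-2)
    = -2·4 - -2·0 + -2·8
    = -8 + 0 + -16 = -24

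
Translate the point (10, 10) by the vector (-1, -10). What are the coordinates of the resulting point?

Translation by (-1, -10) (homogeneous matrix [[1, 0, -1], [0, 1, -10], [0, 0, 1]]):
x' = 10 + -1 = 9
y' = 10 + -10 = 0
Result: (9, 0)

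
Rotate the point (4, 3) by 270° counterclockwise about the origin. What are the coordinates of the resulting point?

Rotation matrix for 270°: [[cos 270°, -sin 270°], [sin 270°, cos 270°]] = [[0, 1], [-1, 0]]
[[0, 1], [-1, 0]] × [4, 3]ᵀ = [3, -4]ᵀ
Result: (3, -4)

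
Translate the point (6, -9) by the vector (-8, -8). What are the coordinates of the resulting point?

Translation by (-8, -8) (homogeneous matrix [[1, 0, -8], [0, 1, -8], [0, 0, 1]]):
x' = 6 + -8 = -2
y' = -9 + -8 = -17
Result: (-2, -17)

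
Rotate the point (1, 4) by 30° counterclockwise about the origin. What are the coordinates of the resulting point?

Rotation matrix for 30°: [[cos 30°, -sin 30°], [sin 30°, cos 30°]] ≈ [[0.866025, -0.500000], [0.500000, 0.866025]]
[[0.866025, -0.500000], [0.500000, 0.866025]] × [1, 4]ᵀ ≈ [-1.1340, 3.9641]ᵀ
Result: (-1.1340, 3.9641)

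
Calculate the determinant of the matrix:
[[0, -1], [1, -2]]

For a 2×2 matrix [[a, b], [c, d]], det = ad - bc
det = (0)(-2) - (-1)(1) = 0 - -1 = 1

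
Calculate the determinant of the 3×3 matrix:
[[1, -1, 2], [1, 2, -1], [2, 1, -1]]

Expansion along first row:
det = 1·det([[2,-1],[1,-1]]) - -1·det([[1,-1],[2,-1]]) + 2·det([[1,2],[2,1]])
    = 1·(2·-1 - -1·1) - -1·(1·-1 - -1·2) + 2·(1·1 - 2·2)
    = 1·-1 - -1·1 + 2·-3
    = -1 + 1 + -6 = -6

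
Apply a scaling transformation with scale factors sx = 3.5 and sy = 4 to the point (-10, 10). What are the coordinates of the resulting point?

Scaling matrix:
[[3.50, 0], [0, 4]]
Result: (-10 × 3.5, 10 × 4) = (-35, 40)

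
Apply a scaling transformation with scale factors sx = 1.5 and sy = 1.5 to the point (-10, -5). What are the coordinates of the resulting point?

Scaling matrix:
[[1.50, 0], [0, 1.50]]
Result: (-10 × 1.5, -5 × 1.5) = (-15, -7.5)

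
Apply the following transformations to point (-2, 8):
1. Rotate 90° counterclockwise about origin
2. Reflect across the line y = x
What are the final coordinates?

Step 1: Rotate 90° → (-8, -2)
Step 2: Reflect across line y = x → (-2, -8)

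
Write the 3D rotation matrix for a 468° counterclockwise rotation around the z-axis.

Rotation matrix for counterclockwise 468° around z-axis:
cos(468°) = -0.3090, sin(468°) = 0.9511
Result: [[-0.3090, -0.9511, 0], [0.9511, -0.3090, 0], [0, 0, 1]]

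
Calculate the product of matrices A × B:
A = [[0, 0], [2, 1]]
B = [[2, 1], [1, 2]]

Matrix multiplication:
C[0][0] = 0×2 + 0×1 = 0
C[0][1] = 0×1 + 0×2 = 0
C[1][0] = 2×2 + 1×1 = 5
C[1][1] = 2×1 + 1×2 = 4
Result: [[0, 0], [5, 4]]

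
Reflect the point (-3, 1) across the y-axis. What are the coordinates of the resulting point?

Reflection across y-axis: (-3, 1) → (3, 1)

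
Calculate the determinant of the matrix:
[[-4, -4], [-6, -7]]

For a 2×2 matrix [[a, b], [c, d]], det = ad - bc
det = (-4)(-7) - (-4)(-6) = 28 - 24 = 4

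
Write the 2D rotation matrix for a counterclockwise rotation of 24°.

Rotation matrix formula: [[cos θ, -sin θ], [sin θ, cos θ]]
For θ = 24°:
cos(24°) = 0.9135
sin(24°) = 0.4067
Result: [[0.9135, -0.4067], [0.4067, 0.9135]]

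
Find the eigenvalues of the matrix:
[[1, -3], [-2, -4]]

Characteristic equation: det(A - λI) = 0
λ² - (trace)λ + (det) = 0
trace = 1 + -4 = -3, det = (1)(-4) - (-3)(-2) = -10
λ² - (-3)λ + (-10) = 0
λ = (-3 ± √((-3)² - 4·(-10))) / 2 = (-3 ± √49) / 2
Solving: λ = -5, 2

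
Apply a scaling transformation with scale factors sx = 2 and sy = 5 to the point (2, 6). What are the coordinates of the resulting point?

Scaling matrix:
[[2, 0], [0, 5]]
Result: (2 × 2, 6 × 5) = (4, 30)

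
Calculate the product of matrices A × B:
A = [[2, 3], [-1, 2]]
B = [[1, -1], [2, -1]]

Matrix multiplication:
C[0][0] = 2×1 + 3×2 = 8
C[0][1] = 2×-1 + 3×-1 = -5
C[1][0] = -1×1 + 2×2 = 3
C[1][1] = -1×-1 + 2×-1 = -1
Result: [[8, -5], [3, -1]]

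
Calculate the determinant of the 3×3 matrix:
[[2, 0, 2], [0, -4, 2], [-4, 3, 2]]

Expansion along first row:
det = 2·det([[-4,2],[3,2]]) - 0·det([[0,2],[-4,2]]) + 2·det([[0,-4],[-4,3]])
    = 2·(-4·2 - 2·3) - 0·(0·2 - 2·-4) + 2·(0·3 - -4·-4)
    = 2·-14 - 0·8 + 2·-16
    = -28 + 0 + -32 = -60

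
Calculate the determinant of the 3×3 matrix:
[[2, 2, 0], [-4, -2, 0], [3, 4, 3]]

Expansion along first row:
det = 2·det([[-2,0],[4,3]]) - 2·det([[-4,0],[3,3]]) + 0·det([[-4,-2],[3,4]])
    = 2·(-2·3 - 0·4) - 2·(-4·3 - 0·3) + 0·(-4·4 - -2·3)
    = 2·-6 - 2·-12 + 0·-10
    = -12 + 24 + 0 = 12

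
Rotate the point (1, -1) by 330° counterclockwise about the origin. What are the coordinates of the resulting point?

Rotation matrix for 330°: [[cos 330°, -sin 330°], [sin 330°, cos 330°]] ≈ [[0.866025, 0.500000], [-0.500000, 0.866025]]
[[0.866025, 0.500000], [-0.500000, 0.866025]] × [1, -1]ᵀ ≈ [0.3660, -1.3660]ᵀ
Result: (0.3660, -1.3660)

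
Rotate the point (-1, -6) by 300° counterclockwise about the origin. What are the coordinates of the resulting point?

Rotation matrix for 300°: [[cos 300°, -sin 300°], [sin 300°, cos 300°]] ≈ [[0.500000, 0.866025], [-0.866025, 0.500000]]
[[0.500000, 0.866025], [-0.866025, 0.500000]] × [-1, -6]ᵀ ≈ [-5.6962, -2.1340]ᵀ
Result: (-5.6962, -2.1340)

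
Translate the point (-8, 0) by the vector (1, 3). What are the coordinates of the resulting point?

Translation by (1, 3) (homogeneous matrix [[1, 0, 1], [0, 1, 3], [0, 0, 1]]):
x' = -8 + 1 = -7
y' = 0 + 3 = 3
Result: (-7, 3)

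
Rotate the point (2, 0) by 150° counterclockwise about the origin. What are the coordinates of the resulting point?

Rotation matrix for 150°: [[cos 150°, -sin 150°], [sin 150°, cos 150°]] ≈ [[-0.866025, -0.500000], [0.500000, -0.866025]]
[[-0.866025, -0.500000], [0.500000, -0.866025]] × [2, 0]ᵀ ≈ [-1.7321, 1]ᵀ
Result: (-1.7321, 1)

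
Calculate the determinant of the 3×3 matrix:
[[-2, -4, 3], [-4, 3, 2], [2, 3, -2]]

Expansion along first row:
det = -2·det([[3,2],[3,-2]]) - -4·det([[-4,2],[2,-2]]) + 3·det([[-4,3],[2,3]])
    = -2·(3·-2 - 2·3) - -4·(-4·-2 - 2·2) + 3·(-4·3 - 3·2)
    = -2·-12 - -4·4 + 3·-18
    = 24 + 16 + -54 = -14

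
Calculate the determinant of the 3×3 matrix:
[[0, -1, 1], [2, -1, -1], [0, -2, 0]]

Expansion along first row:
det = 0·det([[-1,-1],[-2,0]]) - -1·det([[2,-1],[0,0]]) + 1·det([[2,-1],[0,-2]])
    = 0·(-1·0 - -1·-2) - -1·(2·0 - -1·0) + 1·(2·-2 - -1·0)
    = 0·-2 - -1·0 + 1·-4
    = 0 + 0 + -4 = -4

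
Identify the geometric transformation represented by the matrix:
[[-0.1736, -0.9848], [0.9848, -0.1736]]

This matrix represents: rotation by 100° counterclockwise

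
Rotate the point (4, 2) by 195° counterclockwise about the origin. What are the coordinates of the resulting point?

Rotation matrix for 195°: [[cos 195°, -sin 195°], [sin 195°, cos 195°]] ≈ [[-0.965926, 0.258819], [-0.258819, -0.965926]]
[[-0.965926, 0.258819], [-0.258819, -0.965926]] × [4, 2]ᵀ ≈ [-3.3461, -2.9671]ᵀ
Result: (-3.3461, -2.9671)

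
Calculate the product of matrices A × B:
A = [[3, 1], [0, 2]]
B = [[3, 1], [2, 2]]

Matrix multiplication:
C[0][0] = 3×3 + 1×2 = 11
C[0][1] = 3×1 + 1×2 = 5
C[1][0] = 0×3 + 2×2 = 4
C[1][1] = 0×1 + 2×2 = 4
Result: [[11, 5], [4, 4]]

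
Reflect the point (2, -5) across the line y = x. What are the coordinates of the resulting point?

Reflection across line y = x: (2, -5) → (-5, 2)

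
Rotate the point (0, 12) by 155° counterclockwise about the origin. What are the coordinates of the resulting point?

Rotation matrix for 155°: [[cos 155°, -sin 155°], [sin 155°, cos 155°]] ≈ [[-0.906308, -0.422618], [0.422618, -0.906308]]
[[-0.906308, -0.422618], [0.422618, -0.906308]] × [0, 12]ᵀ ≈ [-5.0714, -10.8757]ᵀ
Result: (-5.0714, -10.8757)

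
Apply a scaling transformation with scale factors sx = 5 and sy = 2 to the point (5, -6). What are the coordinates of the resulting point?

Scaling matrix:
[[5, 0], [0, 2]]
Result: (5 × 5, -6 × 2) = (25, -12)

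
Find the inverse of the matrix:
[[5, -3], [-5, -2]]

For [[a,b],[c,d]], inverse = (1/det)·[[d,-b],[-c,a]]
det = (5)(-2) - (-3)(-5) = -10 - 15 = -25
Inverse = (1/-25)·[[-2, 3], [5, 5]]
= [[2/25, -3/25], [-1/5, -1/5]]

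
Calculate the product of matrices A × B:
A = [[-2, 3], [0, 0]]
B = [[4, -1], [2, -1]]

Matrix multiplication:
C[0][0] = -2×4 + 3×2 = -2
C[0][1] = -2×-1 + 3×-1 = -1
C[1][0] = 0×4 + 0×2 = 0
C[1][1] = 0×-1 + 0×-1 = 0
Result: [[-2, -1], [0, 0]]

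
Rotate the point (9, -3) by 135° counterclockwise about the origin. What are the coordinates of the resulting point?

Rotation matrix for 135°: [[cos 135°, -sin 135°], [sin 135°, cos 135°]] ≈ [[-0.707107, -0.707107], [0.707107, -0.707107]]
[[-0.707107, -0.707107], [0.707107, -0.707107]] × [9, -3]ᵀ ≈ [-4.2426, 8.4853]ᵀ
Result: (-4.2426, 8.4853)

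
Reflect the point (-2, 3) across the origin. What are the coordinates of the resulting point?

Reflection across origin: (-2, 3) → (2, -3)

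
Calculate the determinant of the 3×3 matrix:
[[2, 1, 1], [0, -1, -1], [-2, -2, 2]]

Expansion along first row:
det = 2·det([[-1,-1],[-2,2]]) - 1·det([[0,-1],[-2,2]]) + 1·det([[0,-1],[-2,-2]])
    = 2·(-1·2 - -1·-2) - 1·(0·2 - -1·-2) + 1·(0·-2 - -1·-2)
    = 2·-4 - 1·-2 + 1·-2
    = -8 + 2 + -2 = -8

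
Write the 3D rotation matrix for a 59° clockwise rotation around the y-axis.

Rotation matrix for clockwise 59° around y-axis:
A clockwise rotation by 59° is a counterclockwise rotation by -59°.
cos(-59°) = 0.5150, sin(-59°) = -0.8572
Result: [[0.5150, 0, -0.8572], [0, 1, 0], [0.8572, 0, 0.5150]]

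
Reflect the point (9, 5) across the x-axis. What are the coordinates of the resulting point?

Reflection across x-axis: (9, 5) → (9, -5)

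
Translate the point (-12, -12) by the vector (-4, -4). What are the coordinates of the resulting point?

Translation by (-4, -4) (homogeneous matrix [[1, 0, -4], [0, 1, -4], [0, 0, 1]]):
x' = -12 + -4 = -16
y' = -12 + -4 = -16
Result: (-16, -16)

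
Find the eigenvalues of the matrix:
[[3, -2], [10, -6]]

Characteristic equation: det(A - λI) = 0
λ² - (trace)λ + (det) = 0
trace = 3 + -6 = -3, det = (3)(-6) - (-2)(10) = 2
λ² - (-3)λ + (2) = 0
λ = (-3 ± √((-3)² - 4·(2))) / 2 = (-3 ± √1) / 2
Solving: λ = -2, -1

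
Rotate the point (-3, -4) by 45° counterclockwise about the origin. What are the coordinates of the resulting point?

Rotation matrix for 45°: [[cos 45°, -sin 45°], [sin 45°, cos 45°]] ≈ [[0.707107, -0.707107], [0.707107, 0.707107]]
[[0.707107, -0.707107], [0.707107, 0.707107]] × [-3, -4]ᵀ ≈ [0.7071, -4.9497]ᵀ
Result: (0.7071, -4.9497)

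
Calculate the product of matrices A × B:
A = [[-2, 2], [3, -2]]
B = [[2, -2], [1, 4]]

Matrix multiplication:
C[0][0] = -2×2 + 2×1 = -2
C[0][1] = -2×-2 + 2×4 = 12
C[1][0] = 3×2 + -2×1 = 4
C[1][1] = 3×-2 + -2×4 = -14
Result: [[-2, 12], [4, -14]]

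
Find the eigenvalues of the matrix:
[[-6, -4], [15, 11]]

Characteristic equation: det(A - λI) = 0
λ² - (trace)λ + (det) = 0
trace = -6 + 11 = 5, det = (-6)(11) - (-4)(15) = -6
λ² - (5)λ + (-6) = 0
λ = (5 ± √((5)² - 4·(-6))) / 2 = (5 ± √49) / 2
Solving: λ = -1, 6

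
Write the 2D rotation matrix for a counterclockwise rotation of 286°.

Rotation matrix formula: [[cos θ, -sin θ], [sin θ, cos θ]]
For θ = 286°:
cos(286°) = 0.2756
sin(286°) = -0.9613
Result: [[0.2756, 0.9613], [-0.9613, 0.2756]]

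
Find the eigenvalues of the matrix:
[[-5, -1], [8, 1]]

Characteristic equation: det(A - λI) = 0
λ² - (trace)λ + (det) = 0
trace = -5 + 1 = -4, det = (-5)(1) - (-1)(8) = 3
λ² - (-4)λ + (3) = 0
λ = (-4 ± √((-4)² - 4·(3))) / 2 = (-4 ± √4) / 2
Solving: λ = -3, -1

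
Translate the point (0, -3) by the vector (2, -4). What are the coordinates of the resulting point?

Translation by (2, -4) (homogeneous matrix [[1, 0, 2], [0, 1, -4], [0, 0, 1]]):
x' = 0 + 2 = 2
y' = -3 + -4 = -7
Result: (2, -7)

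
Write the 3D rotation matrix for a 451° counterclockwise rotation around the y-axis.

Rotation matrix for counterclockwise 451° around y-axis:
cos(451°) = -0.0175, sin(451°) = 0.9998
Result: [[-0.0175, 0, 0.9998], [0, 1, 0], [-0.9998, 0, -0.0175]]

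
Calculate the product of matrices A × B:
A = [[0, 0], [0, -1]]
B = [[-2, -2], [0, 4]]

Matrix multiplication:
C[0][0] = 0×-2 + 0×0 = 0
C[0][1] = 0×-2 + 0×4 = 0
C[1][0] = 0×-2 + -1×0 = 0
C[1][1] = 0×-2 + -1×4 = -4
Result: [[0, 0], [0, -4]]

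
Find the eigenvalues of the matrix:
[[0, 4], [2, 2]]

Characteristic equation: det(A - λI) = 0
λ² - (trace)λ + (det) = 0
trace = 0 + 2 = 2, det = (0)(2) - (4)(2) = -8
λ² - (2)λ + (-8) = 0
λ = (2 ± √((2)² - 4·(-8))) / 2 = (2 ± √36) / 2
Solving: λ = -2, 4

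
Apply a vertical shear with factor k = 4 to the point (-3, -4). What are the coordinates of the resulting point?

Shear matrix for vertical shear with factor k = 4:
[[1, 0], [4, 1]]
Result: (-3, -4) → (-3, -16)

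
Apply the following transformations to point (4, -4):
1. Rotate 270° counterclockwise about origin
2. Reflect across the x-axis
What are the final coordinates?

Step 1: Rotate 270° → (-4, -4)
Step 2: Reflect across x-axis → (-4, 4)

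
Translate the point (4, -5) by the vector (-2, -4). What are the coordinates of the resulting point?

Translation by (-2, -4) (homogeneous matrix [[1, 0, -2], [0, 1, -4], [0, 0, 1]]):
x' = 4 + -2 = 2
y' = -5 + -4 = -9
Result: (2, -9)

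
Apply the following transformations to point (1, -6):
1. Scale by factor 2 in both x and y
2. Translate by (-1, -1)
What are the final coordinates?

Step 1: Scale (1, -6) by 2 → (2, -12)
Step 2: Translate by (-1, -1) → (1, -13)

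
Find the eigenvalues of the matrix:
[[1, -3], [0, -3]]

Characteristic equation: det(A - λI) = 0
λ² - (trace)λ + (det) = 0
trace = 1 + -3 = -2, det = (1)(-3) - (-3)(0) = -3
λ² - (-2)λ + (-3) = 0
λ = (-2 ± √((-2)² - 4·(-3))) / 2 = (-2 ± √16) / 2
Solving: λ = -3, 1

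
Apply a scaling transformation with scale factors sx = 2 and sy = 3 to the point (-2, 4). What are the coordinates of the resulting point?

Scaling matrix:
[[2, 0], [0, 3]]
Result: (-2 × 2, 4 × 3) = (-4, 12)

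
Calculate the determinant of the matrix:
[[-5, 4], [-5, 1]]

For a 2×2 matrix [[a, b], [c, d]], det = ad - bc
det = (-5)(1) - (4)(-5) = -5 - -20 = 15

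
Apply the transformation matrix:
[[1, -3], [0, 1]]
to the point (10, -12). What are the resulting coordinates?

Matrix multiplication:
[[1, -3], [0, 1]] × [10, -12]ᵀ
= [(1)(10) + (-3)(-12), (0)(10) + (1)(-12)]ᵀ
= [46, -12]ᵀ
Result: (46, -12)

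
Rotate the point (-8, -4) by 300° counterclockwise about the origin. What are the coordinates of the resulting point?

Rotation matrix for 300°: [[cos 300°, -sin 300°], [sin 300°, cos 300°]] ≈ [[0.500000, 0.866025], [-0.866025, 0.500000]]
[[0.500000, 0.866025], [-0.866025, 0.500000]] × [-8, -4]ᵀ ≈ [-7.4641, 4.9282]ᵀ
Result: (-7.4641, 4.9282)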